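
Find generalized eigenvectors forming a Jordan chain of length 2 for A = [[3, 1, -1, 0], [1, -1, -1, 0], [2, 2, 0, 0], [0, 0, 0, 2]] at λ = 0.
We seek v_1 ∈ ker(A^2) \ ker(A), then set v_{i+1} = A v_i.

One such chain is v_1 = [[0, 1, 0, 0]]^T, v_2 = [[1, -1, 2, 0]]^T. Check: A v_2 = [[0, 0, 0, 0]]^T = 0.

v_1 = [[0, 1, 0, 0]]^T, v_2 = [[1, -1, 2, 0]]^T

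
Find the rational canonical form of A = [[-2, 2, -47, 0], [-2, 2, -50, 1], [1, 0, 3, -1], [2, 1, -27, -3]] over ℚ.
The invariant factors of A (the non-unit diagonal entries of the Smith normal form of xI - A over ℚ[x]) are (x^2 + 5)^2, each dividing the next. The characteristic polynomial is their product, (x^2 + 5)^2.

The rational canonical form is the block-diagonal matrix of companion matrices C(f_i):
R = [[0, 0, 0, -25], [1, 0, 0, 0], [0, 1, 0, -10], [0, 0, 1, 0]].

Note the characteristic polynomial does not split into linear factors over ℚ, so A has no Jordan form over ℚ; the rational canonical form exists over any field.

R = [[0, 0, 0, -25], [1, 0, 0, 0], [0, 1, 0, -10], [0, 0, 1, 0]]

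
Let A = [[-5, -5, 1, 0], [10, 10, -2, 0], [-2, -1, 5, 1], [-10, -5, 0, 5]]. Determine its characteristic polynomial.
xI - A = [[x + 5, 5, -1, 0], [-10, x - 10, 2, 0], [2, 1, x - 5, -1], [10, 5, 0, x - 5]].

Expanding det(xI - A) along the first row:
det(xI - A) = + (x + 5)·det([[x - 10, 2, 0], [1, x - 5, -1], [5, 0, x - 5]]) - (5)·det([[-10, 2, 0], [2, x - 5, -1], [10, 0, x - 5]]) + (-1)·det([[-10, x - 10, 0], [2, 1, -1], [10, 5, x - 5]]) - (0)·det([[-10, x - 10, 2], [2, 1, x - 5], [10, 5, 0]]).

Evaluating gives χ_A(x) = x^4 - 15x^3 + 75x^2 - 125x = x(x - 5)^3.

χ_A(x) = x(x - 5)^3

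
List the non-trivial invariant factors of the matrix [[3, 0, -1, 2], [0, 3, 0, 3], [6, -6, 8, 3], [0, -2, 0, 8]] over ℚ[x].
The Jordan structure of A has elementary divisors (x - 5), (x - 5), (x - 6)^2. Arranging the block sizes at each eigenvalue in decreasing order and taking row products gives the invariant factors.

Invariant factors (smallest first, each dividing the next): x - 5, (x - 6)^2(x - 5).

Check: the last factor (x - 6)^2(x - 5) is the minimal polynomial, and the product (x - 6)^2(x - 5)^2 is the characteristic polynomial.

x - 5, (x - 6)^2(x - 5)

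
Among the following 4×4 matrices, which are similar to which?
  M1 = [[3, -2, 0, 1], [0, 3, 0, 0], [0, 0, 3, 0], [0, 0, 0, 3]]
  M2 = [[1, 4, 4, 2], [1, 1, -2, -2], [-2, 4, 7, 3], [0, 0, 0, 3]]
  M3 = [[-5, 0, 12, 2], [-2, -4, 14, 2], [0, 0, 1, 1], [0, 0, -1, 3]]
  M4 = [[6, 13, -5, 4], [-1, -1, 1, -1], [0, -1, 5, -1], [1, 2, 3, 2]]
Characteristic polynomials: χ_{M1} = (x - 3)^4, χ_{M2} = (x - 3)^4, χ_{M3} = (x - 2)^2(x + 4)(x + 5), χ_{M4} = (x - 3)^4.

{M1}: invariant factors x - 3, x - 3, (x - 3)^2.

{M2, M4}: invariant factors (x - 3)^2, (x - 3)^2.

{M3}: invariant factors (x - 2)^2(x + 4)(x + 5).

Matrices are similar if and only if their invariant-factor lists agree; the partition into similarity classes is {M1}, {M2, M4}, {M3}.

3 classes: {M1}, {M2, M4}, {M3}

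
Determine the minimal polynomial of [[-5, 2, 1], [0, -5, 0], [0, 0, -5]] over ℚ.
m_A(x) = (x + 5)^2

The characteristic polynomial factors as (x + 5)^3. The minimal polynomial is ∏(x - λ)^{k_λ} where k_λ is the size of the largest Jordan block at λ.

For λ = -5: rank(A + 5I) = 1, and the largest Jordan block has size 2 (the smallest k with rank((A + 5I)^k) = rank((A + 5I)^(k+1))).

So m_A(x) = (x + 5)^2.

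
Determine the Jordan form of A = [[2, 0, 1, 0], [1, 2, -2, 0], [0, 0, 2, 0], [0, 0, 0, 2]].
The characteristic polynomial is det(xI - A) = (x - 2)^4, so the eigenvalues are 2 (algebraic multiplicity 4).

For λ = 2: rank(A - 2I) = 2, rank((A - 2I)^2) = 1, rank((A - 2I)^3) = 0. The eigenspace has dimension 4 - 2 = 2, so there are 2 Jordan blocks; the rank sequence gives block sizes [3, 1].

Assembling the blocks gives the Jordan form J above.

J = [[2, 1, 0, 0], [0, 2, 1, 0], [0, 0, 2, 0], [0, 0, 0, 2]]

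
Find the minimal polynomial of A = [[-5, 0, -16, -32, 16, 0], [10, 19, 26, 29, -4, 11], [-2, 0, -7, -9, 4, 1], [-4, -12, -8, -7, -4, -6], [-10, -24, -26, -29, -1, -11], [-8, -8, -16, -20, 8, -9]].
The characteristic polynomial factors as (x - 3)^2(x + 3)^2(x + 5)^2. The minimal polynomial is ∏(x - λ)^{k_λ} where k_λ is the size of the largest Jordan block at λ.

For λ = -5: rank(A + 5I) = 4, and the largest Jordan block has size 1 (the smallest k with rank((A + 5I)^k) = rank((A + 5I)^(k+1))).
For λ = -3: rank(A + 3I) = 5, and the largest Jordan block has size 2 (the smallest k with rank((A + 3I)^k) = rank((A + 3I)^(k+1))).
For λ = 3: rank(A - 3I) = 4, and the largest Jordan block has size 1 (the smallest k with rank((A - 3I)^k) = rank((A - 3I)^(k+1))).

So m_A(x) = (x - 3)(x + 3)^2(x + 5).

m_A(x) = (x - 3)(x + 3)^2(x + 5)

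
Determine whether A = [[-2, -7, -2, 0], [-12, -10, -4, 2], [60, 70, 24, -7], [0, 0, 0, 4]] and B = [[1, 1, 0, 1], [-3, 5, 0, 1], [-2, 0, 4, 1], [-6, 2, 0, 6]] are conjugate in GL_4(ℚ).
Yes.

Two matrices over a field are similar if and only if they have the same invariant factors.

Both A and B have characteristic polynomial (x - 4)^4 and minimal polynomial (x - 4)^2. Computing further, both have invariant factors (x - 4)^2, (x - 4)^2. Hence A and B are similar.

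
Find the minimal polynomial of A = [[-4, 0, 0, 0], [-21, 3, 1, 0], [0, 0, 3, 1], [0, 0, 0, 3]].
m_A(x) = (x - 3)^3(x + 4)

The characteristic polynomial factors as (x - 3)^3(x + 4). The minimal polynomial is ∏(x - λ)^{k_λ} where k_λ is the size of the largest Jordan block at λ.

For λ = -4: rank(A + 4I) = 3, and the largest Jordan block has size 1 (the smallest k with rank((A + 4I)^k) = rank((A + 4I)^(k+1))).
For λ = 3: rank(A - 3I) = 3, and the largest Jordan block has size 3 (the smallest k with rank((A - 3I)^k) = rank((A - 3I)^(k+1))).

So m_A(x) = (x - 3)^3(x + 4).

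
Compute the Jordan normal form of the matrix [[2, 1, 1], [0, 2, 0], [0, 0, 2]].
J = [[2, 1, 0], [0, 2, 0], [0, 0, 2]]

The characteristic polynomial is det(xI - A) = (x - 2)^3, so the eigenvalues are 2 (algebraic multiplicity 3).

For λ = 2: rank(A - 2I) = 1, rank((A - 2I)^2) = 0. The eigenspace has dimension 3 - 1 = 2, so there are 2 Jordan blocks; the rank sequence gives block sizes [2, 1].

Assembling the blocks gives the Jordan form J above.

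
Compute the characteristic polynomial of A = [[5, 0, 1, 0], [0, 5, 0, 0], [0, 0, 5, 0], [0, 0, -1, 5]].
xI - A = [[x - 5, 0, -1, 0], [0, x - 5, 0, 0], [0, 0, x - 5, 0], [0, 0, 1, x - 5]].

Expanding det(xI - A) along the first row:
det(xI - A) = + (x - 5)·det([[x - 5, 0, 0], [0, x - 5, 0], [0, 1, x - 5]]) - (0)·det([[0, 0, 0], [0, x - 5, 0], [0, 1, x - 5]]) + (-1)·det([[0, x - 5, 0], [0, 0, 0], [0, 0, x - 5]]) - (0)·det([[0, x - 5, 0], [0, 0, x - 5], [0, 0, 1]]).

Evaluating gives χ_A(x) = x^4 - 20x^3 + 150x^2 - 500x + 625 = (x - 5)^4.

χ_A(x) = (x - 5)^4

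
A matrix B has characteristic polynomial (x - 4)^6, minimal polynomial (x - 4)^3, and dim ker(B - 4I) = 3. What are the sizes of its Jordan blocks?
λ = 4: algebraic multiplicity 6 (exponent in χ_B), largest block size 3 (exponent in m_B), 3 blocks (geometric multiplicity). These force block sizes [3, 2, 1].

Jordan blocks: (4, 3), (4, 2), (4, 1)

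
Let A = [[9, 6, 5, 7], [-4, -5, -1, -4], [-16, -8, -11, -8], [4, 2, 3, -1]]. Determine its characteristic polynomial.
χ_A(x) = (x - 1)(x + 3)^3

xI - A = [[x - 9, -6, -5, -7], [4, x + 5, 1, 4], [16, 8, x + 11, 8], [-4, -2, -3, x + 1]].

Expanding det(xI - A) along the first row:
det(xI - A) = + (x - 9)·det([[x + 5, 1, 4], [8, x + 11, 8], [-2, -3, x + 1]]) - (-6)·det([[4, 1, 4], [16, x + 11, 8], [-4, -3, x + 1]]) + (-5)·det([[4, x + 5, 4], [16, 8, 8], [-4, -2, x + 1]]) - (-7)·det([[4, x + 5, 1], [16, 8, x + 11], [-4, -2, -3]]).

Evaluating gives χ_A(x) = x^4 + 8x^3 + 18x^2 - 27 = (x - 1)(x + 3)^3.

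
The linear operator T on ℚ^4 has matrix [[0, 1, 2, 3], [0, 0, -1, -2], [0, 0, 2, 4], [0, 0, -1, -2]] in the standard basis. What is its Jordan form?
J = [[0, 1, 0, 0], [0, 0, 0, 0], [0, 0, 0, 1], [0, 0, 0, 0]]

The characteristic polynomial is det(xI - A) = x^4, so the eigenvalues are 0 (algebraic multiplicity 4).

For λ = 0: rank(A) = 2, rank(A^2) = 0. The eigenspace has dimension 4 - 2 = 2, so there are 2 Jordan blocks; the rank sequence gives block sizes [2, 2].

Assembling the blocks gives the Jordan form J above.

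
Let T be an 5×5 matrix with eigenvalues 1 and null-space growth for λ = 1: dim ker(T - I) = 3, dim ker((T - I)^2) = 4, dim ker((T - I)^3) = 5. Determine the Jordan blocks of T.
λ = 1: successive nullity increments [3, 1, 1] count blocks of size ≥ k; block sizes are [3, 1, 1].

Jordan blocks: (1, 3), (1, 1), (1, 1)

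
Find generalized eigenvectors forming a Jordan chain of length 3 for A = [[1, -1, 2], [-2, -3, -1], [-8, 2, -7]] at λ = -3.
We seek v_1 ∈ ker((A + 3I)^3) \ ker((A + 3I)^2), then set v_{i+1} = (A + 3I) v_i.

One such chain is v_1 = [[-2, 0, 3]]^T, v_2 = [[-2, 1, 4]]^T, v_3 = [[-1, 0, 2]]^T. Check: (A + 3I) v_3 = [[0, 0, 0]]^T = 0.

v_1 = [[-2, 0, 3]]^T, v_2 = [[-2, 1, 4]]^T, v_3 = [[-1, 0, 2]]^T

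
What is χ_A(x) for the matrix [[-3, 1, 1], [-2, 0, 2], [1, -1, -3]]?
xI - A = [[x + 3, -1, -1], [2, x, -2], [-1, 1, x + 3]].

Expanding det(xI - A) along the first row:
det(xI - A) = + (x + 3)·det([[x, -2], [1, x + 3]]) - (-1)·det([[2, -2], [-1, x + 3]]) + (-1)·det([[2, x], [-1, 1]]).

Evaluating gives χ_A(x) = x^3 + 6x^2 + 12x + 8 = (x + 2)^3.

χ_A(x) = (x + 2)^3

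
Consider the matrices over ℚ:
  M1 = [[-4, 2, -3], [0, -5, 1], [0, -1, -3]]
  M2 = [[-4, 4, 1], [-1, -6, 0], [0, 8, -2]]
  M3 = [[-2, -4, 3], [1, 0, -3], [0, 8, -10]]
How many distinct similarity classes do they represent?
Characteristic polynomials: χ_{M1} = (x + 4)^3, χ_{M2} = (x + 4)^3, χ_{M3} = (x + 4)^3.

{M1, M2, M3}: invariant factors (x + 4)^3.

Matrices are similar if and only if their invariant-factor lists agree; the partition into similarity classes is {M1, M2, M3}.

1 class: {M1, M2, M3}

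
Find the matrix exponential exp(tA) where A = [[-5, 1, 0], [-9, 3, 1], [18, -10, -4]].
A has Jordan form J = [[-2, 1, 0], [0, -2, 1], [0, 0, -2]] with A = PJP^{-1}, so e^{tA} = P e^{tJ} P^{-1}.

For a Jordan block J_k(λ), e^{tJ_k(λ)} = e^{λt} · (I + tN + t^2 N^2/2! + ... + t^{k-1} N^{k-1}/(k-1)!) where N is the nilpotent superdiagonal part.

Assembling the blocks and conjugating back gives the entries of e^{tA} as shown above.

e^{tA} = [[(1 - 3*t)*e^{-2*t}, t*(t + 1)*e^{-2*t}, t^2*e^{-2*t}/2], [-9*t*e^{-2*t}, (3*t^2 + 5*t + 1)*e^{-2*t}, t*(3*t + 2)*e^{-2*t}/2], [18*t*e^{-2*t}, 2*t*(-3*t - 5)*e^{-2*t}, (-3*t^2 - 2*t + 1)*e^{-2*t}]]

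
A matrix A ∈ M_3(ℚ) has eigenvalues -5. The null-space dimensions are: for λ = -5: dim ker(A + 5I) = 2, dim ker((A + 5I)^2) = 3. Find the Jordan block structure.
λ = -5: successive nullity increments [2, 1] count blocks of size ≥ k; block sizes are [2, 1].

Jordan blocks: (-5, 2), (-5, 1)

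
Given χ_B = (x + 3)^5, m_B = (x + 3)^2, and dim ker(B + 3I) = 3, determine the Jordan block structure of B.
λ = -3: algebraic multiplicity 5 (exponent in χ_B), largest block size 2 (exponent in m_B), 3 blocks (geometric multiplicity). These force block sizes [2, 2, 1].

Jordan blocks: (-3, 2), (-3, 2), (-3, 1)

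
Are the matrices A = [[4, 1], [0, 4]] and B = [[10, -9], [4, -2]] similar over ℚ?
Yes.

Two matrices over a field are similar if and only if they have the same invariant factors.

Both A and B have characteristic polynomial (x - 4)^2 and minimal polynomial (x - 4)^2. Computing further, both have invariant factors (x - 4)^2. Hence A and B are similar.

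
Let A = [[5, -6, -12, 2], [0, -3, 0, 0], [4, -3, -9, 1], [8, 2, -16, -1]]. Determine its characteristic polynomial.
xI - A = [[x - 5, 6, 12, -2], [0, x + 3, 0, 0], [-4, 3, x + 9, -1], [-8, -2, 16, x + 1]].

Expanding det(xI - A) along the first row:
det(xI - A) = + (x - 5)·det([[x + 3, 0, 0], [3, x + 9, -1], [-2, 16, x + 1]]) - (6)·det([[0, 0, 0], [-4, x + 9, -1], [-8, 16, x + 1]]) + (12)·det([[0, x + 3, 0], [-4, 3, -1], [-8, -2, x + 1]]) - (-2)·det([[0, x + 3, 0], [-4, 3, x + 9], [-8, -2, 16]]).

Evaluating gives χ_A(x) = x^4 + 8x^3 + 22x^2 + 24x + 9 = (x + 1)^2(x + 3)^2.

χ_A(x) = (x + 1)^2(x + 3)^2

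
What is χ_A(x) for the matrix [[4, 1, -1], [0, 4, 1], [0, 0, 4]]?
xI - A = [[x - 4, -1, 1], [0, x - 4, -1], [0, 0, x - 4]].

Expanding det(xI - A) along the first row:
det(xI - A) = + (x - 4)·det([[x - 4, -1], [0, x - 4]]) - (-1)·det([[0, -1], [0, x - 4]]) + (1)·det([[0, x - 4], [0, 0]]).

Evaluating gives χ_A(x) = x^3 - 12x^2 + 48x - 64 = (x - 4)^3.

χ_A(x) = (x - 4)^3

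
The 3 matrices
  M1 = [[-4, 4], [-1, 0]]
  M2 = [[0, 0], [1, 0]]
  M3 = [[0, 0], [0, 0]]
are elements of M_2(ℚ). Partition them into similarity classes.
3 classes: {M1}, {M2}, {M3}

Characteristic polynomials: χ_{M1} = (x + 2)^2, χ_{M2} = x^2, χ_{M3} = x^2.

{M1}: invariant factors (x + 2)^2.

{M2}: invariant factors x^2.

{M3}: invariant factors x, x.

Matrices are similar if and only if their invariant-factor lists agree; the partition into similarity classes is {M1}, {M2}, {M3}.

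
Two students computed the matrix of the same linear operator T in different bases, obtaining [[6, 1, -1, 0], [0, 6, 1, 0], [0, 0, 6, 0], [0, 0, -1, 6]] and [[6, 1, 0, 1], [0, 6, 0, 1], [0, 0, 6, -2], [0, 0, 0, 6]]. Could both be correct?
Two matrices over a field are similar if and only if they have the same invariant factors.

Both A and B have characteristic polynomial (x - 6)^4 and minimal polynomial (x - 6)^3. Computing further, both have invariant factors x - 6, (x - 6)^3. Hence A and B are similar.

Yes.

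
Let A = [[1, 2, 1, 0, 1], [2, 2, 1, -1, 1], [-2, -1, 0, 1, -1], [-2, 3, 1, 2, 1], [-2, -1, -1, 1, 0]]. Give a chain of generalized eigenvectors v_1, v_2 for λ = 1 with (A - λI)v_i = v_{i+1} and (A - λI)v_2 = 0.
v_1 = [[1, 1, 0, 0, -1]]^T, v_2 = [[1, 2, -2, 0, -2]]^T

We seek v_1 ∈ ker((A - I)^2) \ ker(A - I), then set v_{i+1} = (A - I) v_i.

One such chain is v_1 = [[1, 1, 0, 0, -1]]^T, v_2 = [[1, 2, -2, 0, -2]]^T. Check: (A - I) v_2 = [[0, 0, 0, 0, 0]]^T = 0.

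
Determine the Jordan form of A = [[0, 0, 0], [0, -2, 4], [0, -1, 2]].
The characteristic polynomial is det(xI - A) = x^3, so the eigenvalues are 0 (algebraic multiplicity 3).

For λ = 0: rank(A) = 1, rank(A^2) = 0. The eigenspace has dimension 3 - 1 = 2, so there are 2 Jordan blocks; the rank sequence gives block sizes [2, 1].

Assembling the blocks gives the Jordan form J above.

J = [[0, 1, 0], [0, 0, 0], [0, 0, 0]]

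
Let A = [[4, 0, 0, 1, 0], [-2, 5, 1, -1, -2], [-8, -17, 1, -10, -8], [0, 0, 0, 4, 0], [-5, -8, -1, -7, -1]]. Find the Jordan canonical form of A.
J = [[-3, 0, 0, 0, 0], [0, 4, 1, 0, 0], [0, 0, 4, 1, 0], [0, 0, 0, 4, 0], [0, 0, 0, 0, 4]]

The characteristic polynomial is det(xI - A) = (x - 4)^4(x + 3), so the eigenvalues are -3 (algebraic multiplicity 1), 4 (algebraic multiplicity 4).

For λ = -3: algebraic multiplicity 1 gives one 1×1 block.

For λ = 4: rank(A - 4I) = 3, rank((A - 4I)^2) = 2, rank((A - 4I)^3) = 1. The eigenspace has dimension 5 - 3 = 2, so there are 2 Jordan blocks; the rank sequence gives block sizes [3, 1].

Assembling the blocks gives the Jordan form J above.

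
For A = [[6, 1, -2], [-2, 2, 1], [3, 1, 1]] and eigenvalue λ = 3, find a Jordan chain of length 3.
We seek v_1 ∈ ker((A - 3I)^3) \ ker((A - 3I)^2), then set v_{i+1} = (A - 3I) v_i.

One such chain is v_1 = [[1, -3, 0]]^T, v_2 = [[0, 1, 0]]^T, v_3 = [[1, -1, 1]]^T. Check: (A - 3I) v_3 = [[0, 0, 0]]^T = 0.

v_1 = [[1, -3, 0]]^T, v_2 = [[0, 1, 0]]^T, v_3 = [[1, -1, 1]]^T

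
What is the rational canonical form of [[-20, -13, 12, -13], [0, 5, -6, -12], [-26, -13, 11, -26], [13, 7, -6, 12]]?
The invariant factors of A (the non-unit diagonal entries of the Smith normal form of xI - A over ℚ[x]) are x^2 - 4x + 1, x^2 - 4x + 1, each dividing the next. The characteristic polynomial is their product, (x^2 - 4x + 1)^2.

The rational canonical form is the block-diagonal matrix of companion matrices C(f_i):
R = [[0, -1, 0, 0], [1, 4, 0, 0], [0, 0, 0, -1], [0, 0, 1, 4]].

Note the characteristic polynomial does not split into linear factors over ℚ, so A has no Jordan form over ℚ; the rational canonical form exists over any field.

R = [[0, -1, 0, 0], [1, 4, 0, 0], [0, 0, 0, -1], [0, 0, 1, 4]]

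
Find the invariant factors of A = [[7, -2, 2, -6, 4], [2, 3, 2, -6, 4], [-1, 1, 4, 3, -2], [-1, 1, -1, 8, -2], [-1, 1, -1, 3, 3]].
x - 5, x - 5, x - 5, (x - 5)^2

The Jordan structure of A has elementary divisors (x - 5)^2, (x - 5), (x - 5), (x - 5). Arranging the block sizes at each eigenvalue in decreasing order and taking row products gives the invariant factors.

Invariant factors (smallest first, each dividing the next): x - 5, x - 5, x - 5, (x - 5)^2.

Check: the last factor (x - 5)^2 is the minimal polynomial, and the product (x - 5)^5 is the characteristic polynomial.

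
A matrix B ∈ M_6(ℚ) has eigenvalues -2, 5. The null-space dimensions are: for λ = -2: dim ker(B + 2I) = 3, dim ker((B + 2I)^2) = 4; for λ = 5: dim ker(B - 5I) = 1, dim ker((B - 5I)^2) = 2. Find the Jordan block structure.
Jordan blocks: (-2, 2), (-2, 1), (-2, 1), (5, 2)

λ = -2: successive nullity increments [3, 1] count blocks of size ≥ k; block sizes are [2, 1, 1].
λ = 5: successive nullity increments [1, 1] count blocks of size ≥ k; block sizes are [2].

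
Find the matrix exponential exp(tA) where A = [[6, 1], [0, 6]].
A has Jordan form J = [[6, 1], [0, 6]] with A = PJP^{-1}, so e^{tA} = P e^{tJ} P^{-1}.

For a Jordan block J_k(λ), e^{tJ_k(λ)} = e^{λt} · (I + tN + t^2 N^2/2! + ... + t^{k-1} N^{k-1}/(k-1)!) where N is the nilpotent superdiagonal part.

Assembling the blocks and conjugating back gives the entries of e^{tA} as shown above.

e^{tA} = [[e^{6*t}, t*e^{6*t}], [0, e^{6*t}]]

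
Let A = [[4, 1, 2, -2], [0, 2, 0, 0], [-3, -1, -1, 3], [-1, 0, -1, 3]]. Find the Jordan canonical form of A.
J = [[2, 1, 0, 0], [0, 2, 0, 0], [0, 0, 2, 1], [0, 0, 0, 2]]

The characteristic polynomial is det(xI - A) = (x - 2)^4, so the eigenvalues are 2 (algebraic multiplicity 4).

For λ = 2: rank(A - 2I) = 2, rank((A - 2I)^2) = 0. The eigenspace has dimension 4 - 2 = 2, so there are 2 Jordan blocks; the rank sequence gives block sizes [2, 2].

Assembling the blocks gives the Jordan form J above.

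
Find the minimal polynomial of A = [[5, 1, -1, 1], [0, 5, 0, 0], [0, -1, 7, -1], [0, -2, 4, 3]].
The characteristic polynomial factors as (x - 5)^4. The minimal polynomial is ∏(x - λ)^{k_λ} where k_λ is the size of the largest Jordan block at λ.

For λ = 5: rank(A - 5I) = 2, and the largest Jordan block has size 3 (the smallest k with rank((A - 5I)^k) = rank((A - 5I)^(k+1))).

So m_A(x) = (x - 5)^3.

m_A(x) = (x - 5)^3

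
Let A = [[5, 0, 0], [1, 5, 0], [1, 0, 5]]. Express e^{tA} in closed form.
A has Jordan form J = [[5, 1, 0], [0, 5, 0], [0, 0, 5]] with A = PJP^{-1}, so e^{tA} = P e^{tJ} P^{-1}.

For a Jordan block J_k(λ), e^{tJ_k(λ)} = e^{λt} · (I + tN + t^2 N^2/2! + ... + t^{k-1} N^{k-1}/(k-1)!) where N is the nilpotent superdiagonal part.

Assembling the blocks and conjugating back gives the entries of e^{tA} as shown above.

e^{tA} = [[e^{5*t}, 0, 0], [t*e^{5*t}, e^{5*t}, 0], [t*e^{5*t}, 0, e^{5*t}]]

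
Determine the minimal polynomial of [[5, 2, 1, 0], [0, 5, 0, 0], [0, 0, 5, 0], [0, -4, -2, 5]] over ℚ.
The characteristic polynomial factors as (x - 5)^4. The minimal polynomial is ∏(x - λ)^{k_λ} where k_λ is the size of the largest Jordan block at λ.

For λ = 5: rank(A - 5I) = 1, and the largest Jordan block has size 2 (the smallest k with rank((A - 5I)^k) = rank((A - 5I)^(k+1))).

So m_A(x) = (x - 5)^2.

m_A(x) = (x - 5)^2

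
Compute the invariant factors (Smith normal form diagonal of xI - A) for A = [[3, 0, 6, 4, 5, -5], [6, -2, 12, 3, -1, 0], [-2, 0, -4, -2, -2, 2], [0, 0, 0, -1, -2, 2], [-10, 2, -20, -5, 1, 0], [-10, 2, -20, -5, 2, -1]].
The Jordan structure of A has elementary divisors (x + 1)^2, (x + 1)^2, x, x. Arranging the block sizes at each eigenvalue in decreasing order and taking row products gives the invariant factors.

Invariant factors (smallest first, each dividing the next): x(x + 1)^2, x(x + 1)^2.

Check: the last factor x(x + 1)^2 is the minimal polynomial, and the product x^2(x + 1)^4 is the characteristic polynomial.

x(x + 1)^2, x(x + 1)^2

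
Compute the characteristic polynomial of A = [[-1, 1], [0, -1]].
xI - A = [[x + 1, -1], [0, x + 1]].

Expanding det(xI - A) along the first row:
det(xI - A) = + (x + 1)·det([[x + 1]]) - (-1)·det([[0]]).

Evaluating gives χ_A(x) = x^2 + 2x + 1 = (x + 1)^2.

χ_A(x) = (x + 1)^2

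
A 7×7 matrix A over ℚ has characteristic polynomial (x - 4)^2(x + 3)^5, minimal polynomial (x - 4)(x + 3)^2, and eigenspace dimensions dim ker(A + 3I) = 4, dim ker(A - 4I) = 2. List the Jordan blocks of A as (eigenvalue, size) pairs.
Jordan blocks: (-3, 2), (-3, 1), (-3, 1), (-3, 1), (4, 1), (4, 1)

λ = -3: algebraic multiplicity 5 (exponent in χ_A), largest block size 2 (exponent in m_A), 4 blocks (geometric multiplicity). These force block sizes [2, 1, 1, 1].
λ = 4: algebraic multiplicity 2 (exponent in χ_A), largest block size 1 (exponent in m_A), 2 blocks (geometric multiplicity). These force block sizes [1, 1].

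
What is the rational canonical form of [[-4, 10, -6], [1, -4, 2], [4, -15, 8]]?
R = [[0, 0, 2], [1, 0, 4], [0, 1, 0]]

The invariant factors of A (the non-unit diagonal entries of the Smith normal form of xI - A over ℚ[x]) are x^3 - 4x - 2, each dividing the next. The characteristic polynomial is their product, x^3 - 4x - 2.

The rational canonical form is the block-diagonal matrix of companion matrices C(f_i):
R = [[0, 0, 2], [1, 0, 4], [0, 1, 0]].

Note the characteristic polynomial does not split into linear factors over ℚ, so A has no Jordan form over ℚ; the rational canonical form exists over any field.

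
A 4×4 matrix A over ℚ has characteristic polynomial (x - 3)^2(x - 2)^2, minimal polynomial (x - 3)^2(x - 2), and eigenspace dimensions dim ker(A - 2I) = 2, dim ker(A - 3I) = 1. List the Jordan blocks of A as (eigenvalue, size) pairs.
λ = 2: algebraic multiplicity 2 (exponent in χ_A), largest block size 1 (exponent in m_A), 2 blocks (geometric multiplicity). These force block sizes [1, 1].
λ = 3: algebraic multiplicity 2 (exponent in χ_A), largest block size 2 (exponent in m_A), 1 block (geometric multiplicity). This forces block sizes [2].

Jordan blocks: (2, 1), (2, 1), (3, 2)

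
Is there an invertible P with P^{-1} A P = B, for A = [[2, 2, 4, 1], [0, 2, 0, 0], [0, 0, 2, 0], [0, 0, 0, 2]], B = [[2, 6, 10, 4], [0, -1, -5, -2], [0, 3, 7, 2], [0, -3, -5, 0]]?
Two matrices over a field are similar if and only if they have the same invariant factors.

Both A and B have characteristic polynomial (x - 2)^4 and minimal polynomial (x - 2)^2. Computing further, both have invariant factors x - 2, x - 2, (x - 2)^2. Hence A and B are similar.

Yes.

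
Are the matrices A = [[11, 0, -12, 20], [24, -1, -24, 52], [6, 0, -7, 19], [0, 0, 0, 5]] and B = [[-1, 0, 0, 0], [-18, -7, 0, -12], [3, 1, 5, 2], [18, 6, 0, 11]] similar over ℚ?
Two matrices over a field are similar if and only if they have the same invariant factors.

Both A and B have characteristic polynomial (x - 5)^2(x + 1)^2 and minimal polynomial (x - 5)^2(x + 1). Computing further, both have invariant factors x + 1, (x - 5)^2(x + 1). Hence A and B are similar.

Yes.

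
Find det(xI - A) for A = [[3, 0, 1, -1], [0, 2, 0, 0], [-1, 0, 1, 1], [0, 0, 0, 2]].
xI - A = [[x - 3, 0, -1, 1], [0, x - 2, 0, 0], [1, 0, x - 1, -1], [0, 0, 0, x - 2]].

Expanding det(xI - A) along the first row:
det(xI - A) = + (x - 3)·det([[x - 2, 0, 0], [0, x - 1, -1], [0, 0, x - 2]]) - (0)·det([[0, 0, 0], [1, x - 1, -1], [0, 0, x - 2]]) + (-1)·det([[0, x - 2, 0], [1, 0, -1], [0, 0, x - 2]]) - (1)·det([[0, x - 2, 0], [1, 0, x - 1], [0, 0, 0]]).

Evaluating gives χ_A(x) = x^4 - 8x^3 + 24x^2 - 32x + 16 = (x - 2)^4.

χ_A(x) = (x - 2)^4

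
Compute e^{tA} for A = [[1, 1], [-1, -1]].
e^{tA} = [[t + 1, t], [-t, 1 - t]]

A has Jordan form J = [[0, 1], [0, 0]] with A = PJP^{-1}, so e^{tA} = P e^{tJ} P^{-1}.

For a Jordan block J_k(λ), e^{tJ_k(λ)} = e^{λt} · (I + tN + t^2 N^2/2! + ... + t^{k-1} N^{k-1}/(k-1)!) where N is the nilpotent superdiagonal part.

Assembling the blocks and conjugating back gives the entries of e^{tA} as shown above.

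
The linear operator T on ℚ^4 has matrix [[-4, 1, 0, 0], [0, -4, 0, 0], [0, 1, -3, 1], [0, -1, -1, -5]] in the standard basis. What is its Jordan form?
J = [[-4, 1, 0, 0], [0, -4, 0, 0], [0, 0, -4, 1], [0, 0, 0, -4]]

The characteristic polynomial is det(xI - A) = (x + 4)^4, so the eigenvalues are -4 (algebraic multiplicity 4).

For λ = -4: rank(A + 4I) = 2, rank((A + 4I)^2) = 0. The eigenspace has dimension 4 - 2 = 2, so there are 2 Jordan blocks; the rank sequence gives block sizes [2, 2].

Assembling the blocks gives the Jordan form J above.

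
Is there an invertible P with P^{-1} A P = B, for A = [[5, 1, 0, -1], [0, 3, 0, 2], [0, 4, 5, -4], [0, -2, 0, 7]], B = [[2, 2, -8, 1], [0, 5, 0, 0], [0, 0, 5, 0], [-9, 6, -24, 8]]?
Yes.

Two matrices over a field are similar if and only if they have the same invariant factors.

Both A and B have characteristic polynomial (x - 5)^4 and minimal polynomial (x - 5)^2. Computing further, both have invariant factors x - 5, x - 5, (x - 5)^2. Hence A and B are similar.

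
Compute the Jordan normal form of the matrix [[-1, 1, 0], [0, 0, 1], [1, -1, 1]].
The characteristic polynomial is det(xI - A) = x^3, so the eigenvalues are 0 (algebraic multiplicity 3).

For λ = 0: rank(A) = 2, rank(A^2) = 1, rank(A^3) = 0. The eigenspace has dimension 3 - 2 = 1, so there is 1 Jordan block; the rank sequence gives block sizes [3].

Assembling the blocks gives the Jordan form J above.

J = [[0, 1, 0], [0, 0, 1], [0, 0, 0]]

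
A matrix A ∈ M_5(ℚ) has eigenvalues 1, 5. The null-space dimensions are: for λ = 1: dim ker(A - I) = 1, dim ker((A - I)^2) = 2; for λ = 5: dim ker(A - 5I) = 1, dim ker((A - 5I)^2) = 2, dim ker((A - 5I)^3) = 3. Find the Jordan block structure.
Jordan blocks: (1, 2), (5, 3)

λ = 1: successive nullity increments [1, 1] count blocks of size ≥ k; block sizes are [2].
λ = 5: successive nullity increments [1, 1, 1] count blocks of size ≥ k; block sizes are [3].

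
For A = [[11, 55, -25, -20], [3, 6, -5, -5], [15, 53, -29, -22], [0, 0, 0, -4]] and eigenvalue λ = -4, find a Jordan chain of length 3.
v_1 = [[7, 0, 5, -1]]^T, v_2 = [[0, 1, 2, 0]]^T, v_3 = [[5, 0, 3, 0]]^T

We seek v_1 ∈ ker((A + 4I)^3) \ ker((A + 4I)^2), then set v_{i+1} = (A + 4I) v_i.

One such chain is v_1 = [[7, 0, 5, -1]]^T, v_2 = [[0, 1, 2, 0]]^T, v_3 = [[5, 0, 3, 0]]^T. Check: (A + 4I) v_3 = [[0, 0, 0, 0]]^T = 0.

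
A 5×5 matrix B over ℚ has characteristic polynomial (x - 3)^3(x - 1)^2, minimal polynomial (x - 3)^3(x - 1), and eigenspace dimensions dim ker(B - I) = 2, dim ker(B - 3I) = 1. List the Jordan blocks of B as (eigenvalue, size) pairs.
Jordan blocks: (1, 1), (1, 1), (3, 3)

λ = 1: algebraic multiplicity 2 (exponent in χ_B), largest block size 1 (exponent in m_B), 2 blocks (geometric multiplicity). These force block sizes [1, 1].
λ = 3: algebraic multiplicity 3 (exponent in χ_B), largest block size 3 (exponent in m_B), 1 block (geometric multiplicity). This forces block sizes [3].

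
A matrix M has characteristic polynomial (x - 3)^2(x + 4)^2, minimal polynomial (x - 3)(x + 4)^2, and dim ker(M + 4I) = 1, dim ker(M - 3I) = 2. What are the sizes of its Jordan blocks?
Jordan blocks: (-4, 2), (3, 1), (3, 1)

λ = -4: algebraic multiplicity 2 (exponent in χ_M), largest block size 2 (exponent in m_M), 1 block (geometric multiplicity). This forces block sizes [2].
λ = 3: algebraic multiplicity 2 (exponent in χ_M), largest block size 1 (exponent in m_M), 2 blocks (geometric multiplicity). These force block sizes [1, 1].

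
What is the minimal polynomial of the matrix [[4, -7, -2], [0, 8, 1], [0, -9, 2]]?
The characteristic polynomial factors as (x - 5)^2(x - 4). The minimal polynomial is ∏(x - λ)^{k_λ} where k_λ is the size of the largest Jordan block at λ.

For λ = 4: rank(A - 4I) = 2, and the largest Jordan block has size 1 (the smallest k with rank((A - 4I)^k) = rank((A - 4I)^(k+1))).
For λ = 5: rank(A - 5I) = 2, and the largest Jordan block has size 2 (the smallest k with rank((A - 5I)^k) = rank((A - 5I)^(k+1))).

So m_A(x) = (x - 5)^2(x - 4).

m_A(x) = (x - 5)^2(x - 4)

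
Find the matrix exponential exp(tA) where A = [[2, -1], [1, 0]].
e^{tA} = [[(t + 1)*e^{t}, -t*e^{t}], [t*e^{t}, (1 - t)*e^{t}]]

A has Jordan form J = [[1, 1], [0, 1]] with A = PJP^{-1}, so e^{tA} = P e^{tJ} P^{-1}.

For a Jordan block J_k(λ), e^{tJ_k(λ)} = e^{λt} · (I + tN + t^2 N^2/2! + ... + t^{k-1} N^{k-1}/(k-1)!) where N is the nilpotent superdiagonal part.

Assembling the blocks and conjugating back gives the entries of e^{tA} as shown above.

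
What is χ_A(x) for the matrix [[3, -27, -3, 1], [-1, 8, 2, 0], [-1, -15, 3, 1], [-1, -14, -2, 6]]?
xI - A = [[x - 3, 27, 3, -1], [1, x - 8, -2, 0], [1, 15, x - 3, -1], [1, 14, 2, x - 6]].

Expanding det(xI - A) along the first row:
det(xI - A) = + (x - 3)·det([[x - 8, -2, 0], [15, x - 3, -1], [14, 2, x - 6]]) - (27)·det([[1, -2, 0], [1, x - 3, -1], [1, 2, x - 6]]) + (3)·det([[1, x - 8, 0], [1, 15, -1], [1, 14, x - 6]]) - (-1)·det([[1, x - 8, -2], [1, 15, x - 3], [1, 14, 2]]).

Evaluating gives χ_A(x) = x^4 - 20x^3 + 144x^2 - 432x + 432 = (x - 6)^3(x - 2).

χ_A(x) = (x - 6)^3(x - 2)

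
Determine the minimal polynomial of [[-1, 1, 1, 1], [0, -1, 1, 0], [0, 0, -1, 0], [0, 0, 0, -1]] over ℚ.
m_A(x) = (x + 1)^3

The characteristic polynomial factors as (x + 1)^4. The minimal polynomial is ∏(x - λ)^{k_λ} where k_λ is the size of the largest Jordan block at λ.

For λ = -1: rank(A + I) = 2, and the largest Jordan block has size 3 (the smallest k with rank((A + I)^k) = rank((A + I)^(k+1))).

So m_A(x) = (x + 1)^3.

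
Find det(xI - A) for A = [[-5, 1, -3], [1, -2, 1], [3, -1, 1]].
χ_A(x) = (x + 2)^3

xI - A = [[x + 5, -1, 3], [-1, x + 2, -1], [-3, 1, x - 1]].

Expanding det(xI - A) along the first row:
det(xI - A) = + (x + 5)·det([[x + 2, -1], [1, x - 1]]) - (-1)·det([[-1, -1], [-3, x - 1]]) + (3)·det([[-1, x + 2], [-3, 1]]).

Evaluating gives χ_A(x) = x^3 + 6x^2 + 12x + 8 = (x + 2)^3.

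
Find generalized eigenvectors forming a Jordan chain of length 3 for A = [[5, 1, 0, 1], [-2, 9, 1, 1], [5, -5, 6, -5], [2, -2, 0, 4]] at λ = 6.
We seek v_1 ∈ ker((A - 6I)^3) \ ker((A - 6I)^2), then set v_{i+1} = (A - 6I) v_i.

One such chain is v_1 = [[-1, -1, 2, 0]]^T, v_2 = [[0, 1, 0, 0]]^T, v_3 = [[1, 3, -5, -2]]^T. Check: (A - 6I) v_3 = [[0, 0, 0, 0]]^T = 0.

v_1 = [[-1, -1, 2, 0]]^T, v_2 = [[0, 1, 0, 0]]^T, v_3 = [[1, 3, -5, -2]]^T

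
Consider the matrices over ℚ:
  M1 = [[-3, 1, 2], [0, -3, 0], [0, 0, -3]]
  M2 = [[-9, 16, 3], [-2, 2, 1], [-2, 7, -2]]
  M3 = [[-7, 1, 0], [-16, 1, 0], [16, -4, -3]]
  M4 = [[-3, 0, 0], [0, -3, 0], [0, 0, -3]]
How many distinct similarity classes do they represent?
3 classes: {M1, M3}, {M2}, {M4}

Characteristic polynomials: χ_{M1} = (x + 3)^3, χ_{M2} = (x + 3)^3, χ_{M3} = (x + 3)^3, χ_{M4} = (x + 3)^3.

{M1, M3}: invariant factors x + 3, (x + 3)^2.

{M2}: invariant factors (x + 3)^3.

{M4}: invariant factors x + 3, x + 3, x + 3.

Matrices are similar if and only if their invariant-factor lists agree; the partition into similarity classes is {M1, M3}, {M2}, {M4}.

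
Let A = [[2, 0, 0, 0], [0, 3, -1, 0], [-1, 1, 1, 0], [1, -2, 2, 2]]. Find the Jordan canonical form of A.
J = [[2, 1, 0, 0], [0, 2, 1, 0], [0, 0, 2, 0], [0, 0, 0, 2]]

The characteristic polynomial is det(xI - A) = (x - 2)^4, so the eigenvalues are 2 (algebraic multiplicity 4).

For λ = 2: rank(A - 2I) = 2, rank((A - 2I)^2) = 1, rank((A - 2I)^3) = 0. The eigenspace has dimension 4 - 2 = 2, so there are 2 Jordan blocks; the rank sequence gives block sizes [3, 1].

Assembling the blocks gives the Jordan form J above.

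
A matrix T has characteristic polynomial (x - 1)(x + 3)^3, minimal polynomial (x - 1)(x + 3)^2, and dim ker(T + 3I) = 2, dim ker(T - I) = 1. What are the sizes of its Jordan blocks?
λ = -3: algebraic multiplicity 3 (exponent in χ_T), largest block size 2 (exponent in m_T), 2 blocks (geometric multiplicity). These force block sizes [2, 1].
λ = 1: algebraic multiplicity 1 (exponent in χ_T), largest block size 1 (exponent in m_T), 1 block (geometric multiplicity). This forces block sizes [1].

Jordan blocks: (-3, 2), (-3, 1), (1, 1)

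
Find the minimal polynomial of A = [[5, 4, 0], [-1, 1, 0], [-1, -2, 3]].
The characteristic polynomial factors as (x - 3)^3. The minimal polynomial is ∏(x - λ)^{k_λ} where k_λ is the size of the largest Jordan block at λ.

For λ = 3: rank(A - 3I) = 1, and the largest Jordan block has size 2 (the smallest k with rank((A - 3I)^k) = rank((A - 3I)^(k+1))).

So m_A(x) = (x - 3)^2.

m_A(x) = (x - 3)^2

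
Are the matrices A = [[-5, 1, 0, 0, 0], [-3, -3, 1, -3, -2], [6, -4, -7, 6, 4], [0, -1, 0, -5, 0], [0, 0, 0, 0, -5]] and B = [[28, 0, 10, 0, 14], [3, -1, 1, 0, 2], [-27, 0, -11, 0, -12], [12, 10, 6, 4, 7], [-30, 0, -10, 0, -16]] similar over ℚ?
No.

trace(A) = -25 but trace(B) = 4. The trace is a similarity invariant, so A and B are not similar.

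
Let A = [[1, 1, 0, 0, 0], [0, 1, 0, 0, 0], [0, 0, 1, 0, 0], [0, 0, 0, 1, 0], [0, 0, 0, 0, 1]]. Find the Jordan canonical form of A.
J = [[1, 1, 0, 0, 0], [0, 1, 0, 0, 0], [0, 0, 1, 0, 0], [0, 0, 0, 1, 0], [0, 0, 0, 0, 1]]

The characteristic polynomial is det(xI - A) = (x - 1)^5, so the eigenvalues are 1 (algebraic multiplicity 5).

For λ = 1: rank(A - I) = 1, rank((A - I)^2) = 0. The eigenspace has dimension 5 - 1 = 4, so there are 4 Jordan blocks; the rank sequence gives block sizes [2, 1, 1, 1].

Assembling the blocks gives the Jordan form J above.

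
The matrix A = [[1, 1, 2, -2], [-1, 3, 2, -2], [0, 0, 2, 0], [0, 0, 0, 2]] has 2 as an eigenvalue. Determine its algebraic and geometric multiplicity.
algebraic multiplicity 4, geometric multiplicity 3

The characteristic polynomial is (x - 2)^4, so the factor x - 2 appears with exponent 4: the algebraic multiplicity is 4.

rank(A - 2I) = 1, so the eigenspace has dimension 4 - 1 = 3: the geometric multiplicity is 3.

Since 3 < 4, A is not diagonalizable.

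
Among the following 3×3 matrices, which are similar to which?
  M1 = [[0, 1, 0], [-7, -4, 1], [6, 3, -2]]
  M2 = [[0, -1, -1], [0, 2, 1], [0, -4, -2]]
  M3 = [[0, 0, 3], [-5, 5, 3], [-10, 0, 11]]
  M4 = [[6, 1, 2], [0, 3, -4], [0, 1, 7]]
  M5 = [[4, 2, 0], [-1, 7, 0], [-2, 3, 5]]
Characteristic polynomials: χ_{M1} = (x + 2)^3, χ_{M2} = x^3, χ_{M3} = (x - 6)(x - 5)^2, χ_{M4} = (x - 6)(x - 5)^2, χ_{M5} = (x - 6)(x - 5)^2.

{M1}: invariant factors (x + 2)^3.

{M2}: invariant factors x^3.

{M3}: invariant factors x - 5, (x - 6)(x - 5).

{M4, M5}: invariant factors (x - 6)(x - 5)^2.

Matrices are similar if and only if their invariant-factor lists agree; the partition into similarity classes is {M1}, {M2}, {M3}, {M4, M5}.

4 classes: {M1}, {M2}, {M3}, {M4, M5}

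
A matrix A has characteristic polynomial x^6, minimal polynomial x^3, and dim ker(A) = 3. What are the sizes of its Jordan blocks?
Jordan blocks: (0, 3), (0, 2), (0, 1)

λ = 0: algebraic multiplicity 6 (exponent in χ_A), largest block size 3 (exponent in m_A), 3 blocks (geometric multiplicity). These force block sizes [3, 2, 1].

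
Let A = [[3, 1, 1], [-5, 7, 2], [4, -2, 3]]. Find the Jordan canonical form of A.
J = [[4, 1, 0], [0, 4, 0], [0, 0, 5]]

The characteristic polynomial is det(xI - A) = (x - 5)(x - 4)^2, so the eigenvalues are 4 (algebraic multiplicity 2), 5 (algebraic multiplicity 1).

For λ = 4: rank(A - 4I) = 2, rank((A - 4I)^2) = 1. The eigenspace has dimension 3 - 2 = 1, so there is 1 Jordan block; the rank sequence gives block sizes [2].

For λ = 5: algebraic multiplicity 1 gives one 1×1 block.

Assembling the blocks gives the Jordan form J above.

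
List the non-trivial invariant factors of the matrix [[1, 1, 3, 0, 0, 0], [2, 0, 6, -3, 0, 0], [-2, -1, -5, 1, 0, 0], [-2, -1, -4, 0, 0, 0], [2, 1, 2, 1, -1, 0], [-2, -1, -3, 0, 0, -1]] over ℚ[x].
x + 1, x + 1, (x + 1)^2, (x + 1)^2

The Jordan structure of A has elementary divisors (x + 1)^2, (x + 1)^2, (x + 1), (x + 1). Arranging the block sizes at each eigenvalue in decreasing order and taking row products gives the invariant factors.

Invariant factors (smallest first, each dividing the next): x + 1, x + 1, (x + 1)^2, (x + 1)^2.

Check: the last factor (x + 1)^2 is the minimal polynomial, and the product (x + 1)^6 is the characteristic polynomial.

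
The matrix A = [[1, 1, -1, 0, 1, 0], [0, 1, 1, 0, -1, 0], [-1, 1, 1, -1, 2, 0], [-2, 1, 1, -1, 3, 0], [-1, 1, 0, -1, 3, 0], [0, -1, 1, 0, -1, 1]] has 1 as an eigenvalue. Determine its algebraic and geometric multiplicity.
algebraic multiplicity 6, geometric multiplicity 3

The characteristic polynomial is (x - 1)^6, so the factor x - 1 appears with exponent 6: the algebraic multiplicity is 6.

rank(A - I) = 3, so the eigenspace has dimension 6 - 3 = 3: the geometric multiplicity is 3.

Since 3 < 6, A is not diagonalizable.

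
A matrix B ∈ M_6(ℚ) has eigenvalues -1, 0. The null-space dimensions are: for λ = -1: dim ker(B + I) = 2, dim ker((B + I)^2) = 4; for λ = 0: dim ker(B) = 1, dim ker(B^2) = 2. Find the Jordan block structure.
Jordan blocks: (-1, 2), (-1, 2), (0, 2)

λ = -1: successive nullity increments [2, 2] count blocks of size ≥ k; block sizes are [2, 2].
λ = 0: successive nullity increments [1, 1] count blocks of size ≥ k; block sizes are [2].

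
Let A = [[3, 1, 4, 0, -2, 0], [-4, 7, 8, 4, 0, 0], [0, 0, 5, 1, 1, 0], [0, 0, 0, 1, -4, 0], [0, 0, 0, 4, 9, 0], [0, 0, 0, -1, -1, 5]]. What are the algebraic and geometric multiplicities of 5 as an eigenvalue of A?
algebraic multiplicity 6, geometric multiplicity 4

The characteristic polynomial is (x - 5)^6, so the factor x - 5 appears with exponent 6: the algebraic multiplicity is 6.

rank(A - 5I) = 2, so the eigenspace has dimension 6 - 2 = 4: the geometric multiplicity is 4.

Since 4 < 6, A is not diagonalizable.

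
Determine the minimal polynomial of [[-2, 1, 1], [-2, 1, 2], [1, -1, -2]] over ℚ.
m_A(x) = (x + 1)^2

The characteristic polynomial factors as (x + 1)^3. The minimal polynomial is ∏(x - λ)^{k_λ} where k_λ is the size of the largest Jordan block at λ.

For λ = -1: rank(A + I) = 1, and the largest Jordan block has size 2 (the smallest k with rank((A + I)^k) = rank((A + I)^(k+1))).

So m_A(x) = (x + 1)^2.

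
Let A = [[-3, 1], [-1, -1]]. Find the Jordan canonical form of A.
J = [[-2, 1], [0, -2]]

The characteristic polynomial is det(xI - A) = (x + 2)^2, so the eigenvalues are -2 (algebraic multiplicity 2).

For λ = -2: rank(A + 2I) = 1, rank((A + 2I)^2) = 0. The eigenspace has dimension 2 - 1 = 1, so there is 1 Jordan block; the rank sequence gives block sizes [2].

Assembling the blocks gives the Jordan form J above.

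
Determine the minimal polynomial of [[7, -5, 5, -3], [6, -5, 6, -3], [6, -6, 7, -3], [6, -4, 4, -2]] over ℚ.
m_A(x) = (x - 4)(x - 1)^2

The characteristic polynomial factors as (x - 4)(x - 1)^3. The minimal polynomial is ∏(x - λ)^{k_λ} where k_λ is the size of the largest Jordan block at λ.

For λ = 1: rank(A - I) = 2, and the largest Jordan block has size 2 (the smallest k with rank((A - I)^k) = rank((A - I)^(k+1))).
For λ = 4: rank(A - 4I) = 3, and the largest Jordan block has size 1 (the smallest k with rank((A - 4I)^k) = rank((A - 4I)^(k+1))).

So m_A(x) = (x - 4)(x - 1)^2.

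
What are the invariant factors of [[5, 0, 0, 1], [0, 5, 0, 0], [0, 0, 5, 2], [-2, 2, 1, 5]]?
x - 5, (x - 5)^3

The Jordan structure of A has elementary divisors (x - 5)^3, (x - 5). Arranging the block sizes at each eigenvalue in decreasing order and taking row products gives the invariant factors.

Invariant factors (smallest first, each dividing the next): x - 5, (x - 5)^3.

Check: the last factor (x - 5)^3 is the minimal polynomial, and the product (x - 5)^4 is the characteristic polynomial.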